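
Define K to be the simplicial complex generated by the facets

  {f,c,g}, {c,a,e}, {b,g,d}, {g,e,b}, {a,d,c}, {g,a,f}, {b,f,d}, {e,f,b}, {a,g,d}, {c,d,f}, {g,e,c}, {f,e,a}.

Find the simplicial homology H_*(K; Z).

Fix the vertex order a < b < c < d < e < f < g and write every simplex with vertices in increasing order. Then dim K = 2 and the simplices of K are:

  0-simplices (7): a, b, c, d, e, f, g
  1-simplices (18): ac, ad, ae, af, ag, bd, be, bf, bg, cd, ce, cf, cg, df, dg, ef, eg, fg
  2-simplices (12): acd, ace, adg, aef, afg, bdf, bdg, bef, beg, cdf, ceg, cfg

giving chain groups C_0 ≅ Z^7, C_1 ≅ Z^18, C_2 ≅ Z^12.

The boundary map ∂_1: C_1 → C_0 is given by ∂[p,q] = [q] − [p].
As a 7×18 matrix over Z this has rank 6, with invariant factors (1,1,1,1,1,1).

Boundary ∂_2: C_2 → C_1 acts by ∂[p,q,r] = [q,r] − [p,r] + [p,q]. For instance
  ∂beg = eg − bg + be,
  ∂ace = ce − ae + ac.
The 18×12 boundary matrix has rank 12 and Smith normal form diag(1,1,1,1,1,1,1,1,1,1,1,2).

From H_k ≅ ker(∂_k) / im(∂_{k+1}) we obtain:

  H_0: rank C_0 − rank ∂_1 = 7 − 6 = 1, and the invariant factors of ∂_1 are all 1, so H_0 = Z.
  H_1: rank ker ∂_1 − rank ∂_2 = (18 − 6) − 12 = 0, and ∂_2 has invariant factor 2 > 1, so H_1 = Z/2.
  H_2: rank ker ∂_2 − rank ∂_3 = (12 − 12) − 0 = 0, and there is no ∂_3, so H_2 = 0.

As a check, the Euler characteristic is 7 − 18 + 12 = 1, which agrees with 1 − 0 + 0 = 1.
(K is a triangulation of the real projective plane RP^2.)

H_0 ≅ Z,  H_1 ≅ Z/2,  H_2 = 0.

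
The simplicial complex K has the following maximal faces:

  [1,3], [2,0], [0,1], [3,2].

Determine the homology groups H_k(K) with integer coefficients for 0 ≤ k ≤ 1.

H_0 = Z,  H_1 = Z.

Order the vertices as 0 < 1 < 2 < 3. Listing each simplex with vertices in this order, K has dimension 1 with simplices:

  0-simplices (4): [0], [1], [2], [3]
  1-simplices (4): [0,1], [0,2], [1,3], [2,3]

so the chain groups are C_0 ≅ Z^4, C_1 ≅ Z^4.

∂_1: C_1 → C_0 is given by ∂[p,q] = [q] − [p]. For instance
  ∂[0,1] = [1] − [0].
The 4×4 boundary matrix has rank 3 and Smith normal form diag(1,1,1).

Computing H_k = (kernel of ∂_k) / (image of ∂_{k+1}):

  H_0: rank C_0 − rank ∂_1 = 4 − 3 = 1, and the invariant factors of ∂_1 are all 1, so H_0 ≅ Z.
  H_1: rank ker ∂_1 − rank ∂_2 = (4 − 3) − 0 = 1, and there is no ∂_2, so H_1 ≅ Z.

As a check, the Euler characteristic is 4 − 4 = 0, which agrees with 1 − 1 = 0.
(K is a triangulation of the circle S^1.)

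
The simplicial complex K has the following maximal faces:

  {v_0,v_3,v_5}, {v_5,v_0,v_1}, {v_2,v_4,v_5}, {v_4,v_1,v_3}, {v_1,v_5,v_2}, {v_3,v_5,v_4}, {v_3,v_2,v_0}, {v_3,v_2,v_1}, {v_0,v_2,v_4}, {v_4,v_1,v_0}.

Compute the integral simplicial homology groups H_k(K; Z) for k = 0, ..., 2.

H_0 = Z,  H_1 = Z_2,  H_2 = 0.

Order the vertices as v_0 < v_1 < v_2 < v_3 < v_4 < v_5. Listing each simplex with vertices in this order, K has dimension 2 with simplices:

  0-simplices (6): [v_0], [v_1], [v_2], [v_3], [v_4], [v_5]
  1-simplices (15): (15 of them)
  2-simplices (10): [v_0,v_1,v_4], [v_0,v_1,v_5], [v_0,v_2,v_3], [v_0,v_2,v_4], [v_0,v_3,v_5], [v_1,v_2,v_3], [v_1,v_2,v_5], [v_1,v_3,v_4], [v_2,v_4,v_5], [v_3,v_4,v_5]

so the chain groups are C_0 ≅ Z^6, C_1 ≅ Z^15, C_2 ≅ Z^10.

The boundary map ∂_1: C_1 → C_0 is given by ∂[p,q] = [q] − [p]. For instance
  ∂[v_4,v_5] = [v_5] − [v_4].
The 6×15 boundary matrix has rank 5 and Smith normal form diag(1,1,1,1,1).

∂_2: C_2 → C_1 acts by ∂[p,q,r] = [q,r] − [p,r] + [p,q]. For instance
  ∂[v_1,v_2,v_3] = [v_2,v_3] − [v_1,v_3] + [v_1,v_2],
  ∂[v_0,v_2,v_4] = [v_2,v_4] − [v_0,v_4] + [v_0,v_2].
As a 15×10 matrix over Z this has rank 10, with invariant factors (1,1,1,1,1,1,1,1,1,2).

Now H_k = ker ∂_k / im ∂_{k+1}, so:

  H_0: rank C_0 − rank ∂_1 = 6 − 5 = 1, and the invariant factors of ∂_1 are all 1, so H_0 = Z.
  H_1: rank ker ∂_1 − rank ∂_2 = (15 − 5) − 10 = 0, and ∂_2 has invariant factor 2 > 1, so H_1 = Z_2.
  H_2: rank ker ∂_2 − rank ∂_3 = (10 − 10) − 0 = 0, and there is no ∂_3, so H_2 = 0.

As a check, the Euler characteristic is 6 − 15 + 10 = 1, which agrees with 1 − 0 + 0 = 1.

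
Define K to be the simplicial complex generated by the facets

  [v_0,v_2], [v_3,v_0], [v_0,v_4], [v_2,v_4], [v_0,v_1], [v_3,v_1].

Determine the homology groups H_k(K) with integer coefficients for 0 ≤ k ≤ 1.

Fix the vertex order v_0 < v_1 < v_2 < v_3 < v_4 and write every simplex with vertices in increasing order. Then dim K = 1 and the simplices of K are:

  0-simplices (5): [v_0], [v_1], [v_2], [v_3], [v_4]
  1-simplices (6): [v_0,v_1], [v_0,v_2], [v_0,v_3], [v_0,v_4], [v_1,v_3], [v_2,v_4]

so the chain groups are C_0 ≅ Z^5, C_1 ≅ Z^6.

Boundary ∂_1: C_1 → C_0 sends each edge [p,q] (with p < q) to q − p. For instance
  ∂[v_0,v_4] = [v_4] − [v_0].
The resulting 5×6 matrix has rank 4, and its Smith normal form has invariant factors (1,1,1,1).

Reading off H_k = ker ∂_k / im ∂_{k+1}:

  H_0: rank C_0 − rank ∂_1 = 5 − 4 = 1, and the invariant factors of ∂_1 are all 1, so H_0 ≅ Z.
  H_1: rank ker ∂_1 − rank ∂_2 = (6 − 4) − 0 = 2, and there is no ∂_2, so H_1 ≅ Z^2.

(K is a triangulation of a wedge of 2 circles.)

H_0 ≅ Z,  H_1 ≅ Z^2.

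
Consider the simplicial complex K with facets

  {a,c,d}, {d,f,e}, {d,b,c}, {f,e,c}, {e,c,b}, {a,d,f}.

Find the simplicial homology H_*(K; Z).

Order the vertices as a < b < c < d < e < f. Listing each simplex with vertices in this order, K has dimension 2 with simplices:

  0-simplices (6): a, b, c, d, e, f
  1-simplices (12): ac, ad, af, bc, bd, be, cd, ce, cf, de, df, ef
  2-simplices (6): acd, adf, bcd, bce, cef, def

Hence C_0 ≅ Z^6, C_1 ≅ Z^12, C_2 ≅ Z^6.

∂_1: C_1 → C_0 maps an edge to its endpoints' difference, ∂[p,q] = q − p.
The resulting 6×12 matrix has rank 5, and its Smith normal form has invariant factors (1,1,1,1,1).

The boundary map ∂_2: C_2 → C_1 acts by ∂[p,q,r] = [q,r] − [p,r] + [p,q]. For instance
  ∂adf = df − af + ad,
  ∂cef = ef − cf + ce.
The 12×6 boundary matrix has rank 6 and Smith normal form diag(1,1,1,1,1,1).

Computing H_k = (kernel of ∂_k) / (image of ∂_{k+1}):

  H_0: rank C_0 − rank ∂_1 = 6 − 5 = 1, and the invariant factors of ∂_1 are all 1, so H_0 ≅ Z.
  H_1: rank ker ∂_1 − rank ∂_2 = (12 − 5) − 6 = 1, and the invariant factors of ∂_2 are all 1, so H_1 ≅ Z.
  H_2: rank ker ∂_2 − rank ∂_3 = (6 − 6) − 0 = 0, and there is no ∂_3, so H_2 ≅ 0.

(K is a triangulation of the cylinder S^1 x I.)

H_0 ≅ Z,  H_1 ≅ Z,  H_2 = 0.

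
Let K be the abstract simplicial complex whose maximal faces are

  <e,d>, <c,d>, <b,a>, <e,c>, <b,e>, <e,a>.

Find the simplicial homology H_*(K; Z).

H_0 = Z,  H_1 = Z^2.

K has 5 vertices, 6 edges.
rank ∂_0 = 0, rank ∂_1 = 4 ⇒ b_0 = 5 − 0 − 4 = 1; all invariant factors of ∂_1 are 1 so no torsion. So H_0 = Z.
rank ∂_1 = 4, rank ∂_2 = 0 ⇒ b_1 = 6 − 4 − 0 = 2. So H_1 = Z^2.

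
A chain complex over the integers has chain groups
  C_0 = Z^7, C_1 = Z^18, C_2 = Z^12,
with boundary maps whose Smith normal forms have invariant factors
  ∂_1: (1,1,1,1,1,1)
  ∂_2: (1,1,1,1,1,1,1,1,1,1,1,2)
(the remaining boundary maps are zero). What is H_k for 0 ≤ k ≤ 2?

H_0 = Z,  H_1 = Z/2,  H_2 = 0.

H_0: b_0 = 7 − 0 − 6 = 1; torsion from ∂_1 factors > 1: none. So H_0 = Z.
H_1: b_1 = 18 − 6 − 12 = 0; torsion from ∂_2 factors > 1: [2]. So H_1 = Z/2.
H_2: b_2 = 12 − 12 − 0 = 0; torsion from ∂_3 factors > 1: none. So H_2 = 0.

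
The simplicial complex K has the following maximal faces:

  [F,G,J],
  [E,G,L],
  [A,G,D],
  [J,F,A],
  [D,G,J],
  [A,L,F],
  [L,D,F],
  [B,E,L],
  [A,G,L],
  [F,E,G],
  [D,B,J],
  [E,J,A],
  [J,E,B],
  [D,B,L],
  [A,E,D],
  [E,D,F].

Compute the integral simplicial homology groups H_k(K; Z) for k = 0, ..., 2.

H_0 ≅ Z,  H_1 ≅ Z^2,  H_2 ≅ Z.

Fix the vertex order A < B < D < E < F < G < J < L and write every simplex with vertices in increasing order. Then dim K = 2 and the simplices of K are:

  0-simplices (8): A, B, D, E, F, G, J, L
  1-simplices (24): AD, AE, AF, AG, AJ, AL, BD, BE, BJ, BL, DE, DF, DG, DJ, DL, EF, EG, EJ, EL, FG, FJ, FL, GJ, GL
  2-simplices (16): ADE, ADG, AEJ, AFJ, AFL, AGL, BDJ, BDL, BEJ, BEL, DEF, DFL, DGJ, EFG, EGL, FGJ

giving chain groups C_0 ≅ Z^8, C_1 ≅ Z^24, C_2 ≅ Z^16.

Boundary ∂_1: C_1 → C_0 maps an edge to its endpoints' difference, ∂[p,q] = q − p.
The resulting 8×24 matrix has rank 7, and its Smith normal form has invariant factors (1,1,1,1,1,1,1).

Boundary ∂_2: C_2 → C_1 sends each 2-simplex [p,q,r] to [q,r] − [p,r] + [p,q]. For instance
  ∂BDL = DL − BL + BD,
  ∂BEL = EL − BL + BE.
The resulting 24×16 matrix has rank 15, and its Smith normal form has invariant factors (1,1,1,1,1,1,1,1,1,1,1,1,1,1,1).

Reading off H_k = ker ∂_k / im ∂_{k+1}:

  H_0: rank C_0 − rank ∂_1 = 8 − 7 = 1, and the invariant factors of ∂_1 are all 1, so H_0 ≅ Z.
  H_1: rank ker ∂_1 − rank ∂_2 = (24 − 7) − 15 = 2, and the invariant factors of ∂_2 are all 1, so H_1 ≅ Z^2.
  H_2: rank ker ∂_2 − rank ∂_3 = (16 − 15) − 0 = 1, and there is no ∂_3, so H_2 ≅ Z.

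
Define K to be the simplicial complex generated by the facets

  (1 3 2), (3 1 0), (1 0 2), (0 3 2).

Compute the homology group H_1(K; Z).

Take the total order 0 < 1 < 2 < 3 on the vertex set. Then K (dimension 2) consists of the simplices:

  0-simplices (4): [0], [1], [2], [3]
  1-simplices (6): [0,1], [0,2], [0,3], [1,2], [1,3], [2,3]
  2-simplices (4): [0,1,2], [0,1,3], [0,2,3], [1,2,3]

giving chain groups C_0 ≅ Z^4, C_1 ≅ Z^6, C_2 ≅ Z^4.

Boundary ∂_1: C_1 → C_0 maps an edge to its endpoints' difference, ∂[p,q] = q − p. For instance
  ∂[1,3] = [3] − [1].
As a 4×6 matrix over Z this has rank 3, with invariant factors (1,1,1).

The boundary map ∂_2: C_2 → C_1 acts by ∂[p,q,r] = [q,r] − [p,r] + [p,q]. For instance
  ∂[0,1,3] = [1,3] − [0,3] + [0,1],
  ∂[0,1,2] = [1,2] − [0,2] + [0,1].
The 6×4 boundary matrix has rank 3 and Smith normal form diag(1,1,1).

From H_k ≅ ker(∂_k) / im(∂_{k+1}) we obtain:

  H_1: rank ker ∂_1 − rank ∂_2 = (6 − 3) − 3 = 0, and the invariant factors of ∂_2 are all 1, so H_1 ≅ 0.

H_1 = 0.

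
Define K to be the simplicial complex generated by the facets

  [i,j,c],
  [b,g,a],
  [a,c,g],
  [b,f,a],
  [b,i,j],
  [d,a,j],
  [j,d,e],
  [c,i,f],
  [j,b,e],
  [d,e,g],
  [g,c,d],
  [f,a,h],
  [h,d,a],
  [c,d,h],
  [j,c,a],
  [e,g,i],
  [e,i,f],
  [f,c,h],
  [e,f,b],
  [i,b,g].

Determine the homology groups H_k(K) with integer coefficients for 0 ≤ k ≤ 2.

H_0 ≅ Z,  H_1 ≅ Z ⊕ Z/2,  H_2 = 0.

Take the total order a < b < c < d < e < f < g < h < i < j on the vertex set. Then K (dimension 2) consists of the simplices:

  0-simplices (10): a, b, c, d, e, f, g, h, i, j
  1-simplices (30): ab, ac, ad, af, ag, ah, aj, be, bf, bg, bi, bj, cd, cf, cg, ch, ci, cj, de, dg, dh, dj, ef, eg, ei, ej, fh, fi, gi, ij
  2-simplices (20): abf, abg, acg, acj, adh, adj, afh, bef, bej, bgi, bij, cdg, cdh, cfh, cfi, cij, deg, dej, efi, egi

so the chain groups are C_0 ≅ Z^10, C_1 ≅ Z^30, C_2 ≅ Z^20.

Boundary ∂_1: C_1 → C_0 sends each edge [p,q] (with p < q) to q − p. For instance
  ∂cd = d − c.
The 10×30 boundary matrix has rank 9 and Smith normal form diag(1,1,1,1,1,1,1,1,1).

Boundary ∂_2: C_2 → C_1 acts by ∂[p,q,r] = [q,r] − [p,r] + [p,q]. For instance
  ∂deg = eg − dg + de,
  ∂bef = ef − bf + be.
This gives a 30×20 integer matrix of rank 20; reducing to Smith normal form yields diagonal entries (1,1,1,1,1,1,1,1,1,1,1,1,1,1,1,1,1,1,1,2).

Now H_k = ker ∂_k / im ∂_{k+1}, so:

  H_0: rank C_0 − rank ∂_1 = 10 − 9 = 1, and the invariant factors of ∂_1 are all 1, so H_0 ≅ Z.
  H_1: rank ker ∂_1 − rank ∂_2 = (30 − 9) − 20 = 1, and ∂_2 has invariant factor 2 > 1, so H_1 ≅ Z ⊕ Z/2.
  H_2: rank ker ∂_2 − rank ∂_3 = (20 − 20) − 0 = 0, and there is no ∂_3, so H_2 ≅ 0.

As a check, the Euler characteristic is 10 − 30 + 20 = 0, which agrees with 1 − 1 + 0 = 0.
(K is a triangulation of the Klein bottle.)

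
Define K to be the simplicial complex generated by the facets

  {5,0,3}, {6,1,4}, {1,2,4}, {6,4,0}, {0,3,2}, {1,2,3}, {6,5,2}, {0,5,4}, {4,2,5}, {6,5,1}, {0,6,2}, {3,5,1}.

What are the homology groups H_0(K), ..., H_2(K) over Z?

K has 7 vertices, 18 edges, 12 triangles.
rank ∂_0 = 0, rank ∂_1 = 6 ⇒ b_0 = 7 − 0 − 6 = 1; all invariant factors of ∂_1 are 1 so no torsion. So H_0 ≅ Z.
rank ∂_1 = 6, rank ∂_2 = 12 ⇒ b_1 = 18 − 6 − 12 = 0; ∂_2 has invariant factor(s) [2] giving torsion. So H_1 ≅ Z/2Z.
rank ∂_2 = 12, rank ∂_3 = 0 ⇒ b_2 = 12 − 12 − 0 = 0. So H_2 ≅ 0.

H_0 ≅ Z,  H_1 ≅ Z/2Z,  H_2 = 0.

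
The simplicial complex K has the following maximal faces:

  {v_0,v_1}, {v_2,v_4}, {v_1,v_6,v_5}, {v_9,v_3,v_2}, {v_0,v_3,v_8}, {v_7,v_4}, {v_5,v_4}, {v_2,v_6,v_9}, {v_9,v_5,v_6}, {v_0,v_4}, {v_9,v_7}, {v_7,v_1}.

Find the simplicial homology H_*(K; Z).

H_0 ≅ Z,  H_1 ≅ Z^5,  H_2 = 0.

Take the total order v_0 < v_1 < v_2 < v_3 < v_4 < v_5 < v_6 < v_7 < v_8 < v_9 on the vertex set. Then K (dimension 2) consists of the simplices:

  0-simplices (10): [v_0], [v_1], [v_2], [v_3], [v_4], [v_5], [v_6], [v_7], [v_8], [v_9]
  1-simplices (19): (19 of them)
  2-simplices (5): [v_0,v_3,v_8], [v_1,v_5,v_6], [v_2,v_3,v_9], [v_2,v_6,v_9], [v_5,v_6,v_9]

giving chain groups C_0 ≅ Z^10, C_1 ≅ Z^19, C_2 ≅ Z^5.

The boundary map ∂_1: C_1 → C_0 maps an edge to its endpoints' difference, ∂[p,q] = q − p. For instance
  ∂[v_2,v_6] = [v_6] − [v_2].
The 10×19 boundary matrix has rank 9 and Smith normal form diag(1,1,1,1,1,1,1,1,1).

Boundary ∂_2: C_2 → C_1 acts by ∂[p,q,r] = [q,r] − [p,r] + [p,q]. For instance
  ∂[v_0,v_3,v_8] = [v_3,v_8] − [v_0,v_8] + [v_0,v_3],
  ∂[v_2,v_3,v_9] = [v_3,v_9] − [v_2,v_9] + [v_2,v_3].
As a 19×5 matrix over Z this has rank 5, with invariant factors (1,1,1,1,1).

Now H_k = ker ∂_k / im ∂_{k+1}, so:

  H_0: rank C_0 − rank ∂_1 = 10 − 9 = 1, and the invariant factors of ∂_1 are all 1, so H_0 ≅ Z.
  H_1: rank ker ∂_1 − rank ∂_2 = (19 − 9) − 5 = 5, and the invariant factors of ∂_2 are all 1, so H_1 ≅ Z^5.
  H_2: rank ker ∂_2 − rank ∂_3 = (5 − 5) − 0 = 0, and there is no ∂_3, so H_2 ≅ 0.

As a check, the Euler characteristic is 10 − 19 + 5 = -4, which agrees with 1 − 5 + 0 = -4.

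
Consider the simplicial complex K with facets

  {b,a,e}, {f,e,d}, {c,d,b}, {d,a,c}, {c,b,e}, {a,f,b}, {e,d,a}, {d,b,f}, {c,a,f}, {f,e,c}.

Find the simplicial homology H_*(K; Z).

H_0 = Z,  H_1 = Z/2Z,  H_2 = 0.

We work with the vertex ordering a < b < c < d < e < f. The simplices of K, each written with vertices in increasing order, are:

  0-simplices (6): a, b, c, d, e, f
  1-simplices (15): ab, ac, ad, ae, af, bc, bd, be, bf, cd, ce, cf, de, df, ef
  2-simplices (10): abe, abf, acd, acf, ade, bcd, bce, bdf, cef, def

giving chain groups C_0 ≅ Z^6, C_1 ≅ Z^15, C_2 ≅ Z^10.

Boundary ∂_1: C_1 → C_0 maps an edge to its endpoints' difference, ∂[p,q] = q − p.
The 6×15 boundary matrix has rank 5 and Smith normal form diag(1,1,1,1,1).

∂_2: C_2 → C_1 acts by ∂[p,q,r] = [q,r] − [p,r] + [p,q]. For instance
  ∂def = ef − df + de,
  ∂ade = de − ae + ad.
This gives a 15×10 integer matrix of rank 10; reducing to Smith normal form yields diagonal entries (1,1,1,1,1,1,1,1,1,2).

Reading off H_k = ker ∂_k / im ∂_{k+1}:

  H_0: rank C_0 − rank ∂_1 = 6 − 5 = 1, and the invariant factors of ∂_1 are all 1, so H_0 ≅ Z.
  H_1: rank ker ∂_1 − rank ∂_2 = (15 − 5) − 10 = 0, and ∂_2 has invariant factor 2 > 1, so H_1 ≅ Z/2Z.
  H_2: rank ker ∂_2 − rank ∂_3 = (10 − 10) − 0 = 0, and there is no ∂_3, so H_2 ≅ 0.

As a check, the Euler characteristic is 6 − 15 + 10 = 1, which agrees with 1 − 0 + 0 = 1.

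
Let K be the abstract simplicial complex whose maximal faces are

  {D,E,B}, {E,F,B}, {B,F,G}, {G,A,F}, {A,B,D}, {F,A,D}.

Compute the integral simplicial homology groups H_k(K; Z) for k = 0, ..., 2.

H_0 = Z,  H_1 = Z,  H_2 = 0.

Fix the vertex order A < B < D < E < F < G and write every simplex with vertices in increasing order. Then dim K = 2 and the simplices of K are:

  0-simplices (6): A, B, D, E, F, G
  1-simplices (12): AB, AD, AF, AG, BD, BE, BF, BG, DE, DF, EF, FG
  2-simplices (6): ABD, ADF, AFG, BDE, BEF, BFG

so the chain groups are C_0 ≅ Z^6, C_1 ≅ Z^12, C_2 ≅ Z^6.

The boundary map ∂_1: C_1 → C_0 maps an edge to its endpoints' difference, ∂[p,q] = q − p. For instance
  ∂AG = G − A.
The resulting 6×12 matrix has rank 5, and its Smith normal form has invariant factors (1,1,1,1,1).

The boundary map ∂_2: C_2 → C_1 sends each 2-simplex [p,q,r] to [q,r] − [p,r] + [p,q]. For instance
  ∂BFG = FG − BG + BF,
  ∂BEF = EF − BF + BE.
The resulting 12×6 matrix has rank 6, and its Smith normal form has invariant factors (1,1,1,1,1,1).

Reading off H_k = ker ∂_k / im ∂_{k+1}:

  H_0: rank C_0 − rank ∂_1 = 6 − 5 = 1, and the invariant factors of ∂_1 are all 1, so H_0 = Z.
  H_1: rank ker ∂_1 − rank ∂_2 = (12 − 5) − 6 = 1, and the invariant factors of ∂_2 are all 1, so H_1 = Z.
  H_2: rank ker ∂_2 − rank ∂_3 = (6 − 6) − 0 = 0, and there is no ∂_3, so H_2 = 0.

As a check, the Euler characteristic is 6 − 12 + 6 = 0, which agrees with 1 − 1 + 0 = 0.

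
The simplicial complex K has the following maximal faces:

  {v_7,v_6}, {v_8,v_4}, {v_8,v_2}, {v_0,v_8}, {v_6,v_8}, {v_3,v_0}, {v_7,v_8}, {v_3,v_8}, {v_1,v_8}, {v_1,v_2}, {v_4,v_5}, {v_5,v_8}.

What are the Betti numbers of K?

b_0 = 1, b_1 = 4.

Take the total order v_0 < v_1 < v_2 < v_3 < v_4 < v_5 < v_6 < v_7 < v_8 on the vertex set. Then K (dimension 1) consists of the simplices:

  0-simplices (9): [v_0], [v_1], [v_2], [v_3], [v_4], [v_5], [v_6], [v_7], [v_8]
  1-simplices (12): [v_0,v_3], [v_0,v_8], [v_1,v_2], [v_1,v_8], [v_2,v_8], [v_3,v_8], [v_4,v_5], [v_4,v_8], [v_5,v_8], [v_6,v_7], [v_6,v_8], [v_7,v_8]

Hence C_0 ≅ Z^9, C_1 ≅ Z^12.

∂_1: C_1 → C_0 is given by ∂[p,q] = [q] − [p]. For instance
  ∂[v_7,v_8] = [v_8] − [v_7].
This gives a 9×12 integer matrix of rank 8; reducing to Smith normal form yields diagonal entries (1,1,1,1,1,1,1,1).

Reading off H_k = ker ∂_k / im ∂_{k+1}:

  H_0: rank C_0 − rank ∂_1 = 9 − 8 = 1, and the invariant factors of ∂_1 are all 1, so H_0 ≅ Z.
  H_1: rank ker ∂_1 − rank ∂_2 = (12 − 8) − 0 = 4, and there is no ∂_2, so H_1 ≅ Z^4.

Hence the Betti numbers are b_0 = 1, b_1 = 4.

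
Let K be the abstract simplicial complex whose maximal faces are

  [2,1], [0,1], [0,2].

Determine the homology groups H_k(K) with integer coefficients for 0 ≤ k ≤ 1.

H_0 = Z,  H_1 = Z.

Take the total order 0 < 1 < 2 on the vertex set. Then K (dimension 1) consists of the simplices:

  0-simplices (3): [0], [1], [2]
  1-simplices (3): [0,1], [0,2], [1,2]

so the chain groups are C_0 ≅ Z^3, C_1 ≅ Z^3.

∂_1: C_1 → C_0 maps an edge to its endpoints' difference, ∂[p,q] = q − p.
The resulting 3×3 matrix has rank 2, and its Smith normal form has invariant factors (1,1).

Computing H_k = (kernel of ∂_k) / (image of ∂_{k+1}):

  H_0: rank C_0 − rank ∂_1 = 3 − 2 = 1, and the invariant factors of ∂_1 are all 1, so H_0 = Z.
  H_1: rank ker ∂_1 − rank ∂_2 = (3 − 2) − 0 = 1, and there is no ∂_2, so H_1 = Z.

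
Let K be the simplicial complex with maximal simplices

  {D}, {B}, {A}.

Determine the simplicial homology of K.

We work with the vertex ordering A < B < D. The simplices of K, each written with vertices in increasing order, are:

  0-simplices (3): A, B, D

so the chain groups are C_0 ≅ Z^3.

Reading off H_k = ker ∂_k / im ∂_{k+1}:

  H_0: rank C_0 − rank ∂_1 = 3 − 0 = 3, and there is no ∂_1, so H_0 ≅ Z^3.

H_0 = Z^3.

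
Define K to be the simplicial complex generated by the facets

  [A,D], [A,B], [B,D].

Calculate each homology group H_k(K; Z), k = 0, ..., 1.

Fix the vertex order A < B < D and write every simplex with vertices in increasing order. Then dim K = 1 and the simplices of K are:

  0-simplices (3): A, B, D
  1-simplices (3): AB, AD, BD

giving chain groups C_0 ≅ Z^3, C_1 ≅ Z^3.

Boundary ∂_1: C_1 → C_0 sends each edge [p,q] (with p < q) to q − p. For instance
  ∂BD = D − B.
The 3×3 boundary matrix has rank 2 and Smith normal form diag(1,1).

From H_k ≅ ker(∂_k) / im(∂_{k+1}) we obtain:

  H_0: rank C_0 − rank ∂_1 = 3 − 2 = 1, and the invariant factors of ∂_1 are all 1, so H_0 ≅ Z.
  H_1: rank ker ∂_1 − rank ∂_2 = (3 − 2) − 0 = 1, and there is no ∂_2, so H_1 ≅ Z.

H_0 = Z,  H_1 = Z.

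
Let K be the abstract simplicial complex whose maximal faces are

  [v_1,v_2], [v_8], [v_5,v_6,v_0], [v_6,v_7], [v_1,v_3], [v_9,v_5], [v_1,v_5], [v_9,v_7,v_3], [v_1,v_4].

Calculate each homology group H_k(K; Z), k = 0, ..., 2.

Take the total order v_0 < v_1 < v_2 < v_3 < v_4 < v_5 < v_6 < v_7 < v_8 < v_9 on the vertex set. Then K (dimension 2) consists of the simplices:

  0-simplices (10): [v_0], [v_1], [v_2], [v_3], [v_4], [v_5], [v_6], [v_7], [v_8], [v_9]
  1-simplices (12): [v_0,v_5], [v_0,v_6], [v_1,v_2], [v_1,v_3], [v_1,v_4], [v_1,v_5], [v_3,v_7], [v_3,v_9], [v_5,v_6], [v_5,v_9], [v_6,v_7], [v_7,v_9]
  2-simplices (2): [v_0,v_5,v_6], [v_3,v_7,v_9]

Hence C_0 ≅ Z^10, C_1 ≅ Z^12, C_2 ≅ Z^2.

∂_1: C_1 → C_0 sends each edge [p,q] (with p < q) to q − p.
As a 10×12 matrix over Z this has rank 8, with invariant factors (1,1,1,1,1,1,1,1).

Boundary ∂_2: C_2 → C_1 maps a triangle to the signed sum of its edges. For instance
  ∂[v_3,v_7,v_9] = [v_7,v_9] − [v_3,v_9] + [v_3,v_7],
  ∂[v_0,v_5,v_6] = [v_5,v_6] − [v_0,v_6] + [v_0,v_5].
The resulting 12×2 matrix has rank 2, and its Smith normal form has invariant factors (1,1).

Reading off H_k = ker ∂_k / im ∂_{k+1}:

  H_0: rank C_0 − rank ∂_1 = 10 − 8 = 2, and the invariant factors of ∂_1 are all 1, so H_0 ≅ Z^2.
  H_1: rank ker ∂_1 − rank ∂_2 = (12 − 8) − 2 = 2, and the invariant factors of ∂_2 are all 1, so H_1 ≅ Z^2.
  H_2: rank ker ∂_2 − rank ∂_3 = (2 − 2) − 0 = 0, and there is no ∂_3, so H_2 ≅ 0.

H_0 ≅ Z^2,  H_1 ≅ Z^2,  H_2 = 0.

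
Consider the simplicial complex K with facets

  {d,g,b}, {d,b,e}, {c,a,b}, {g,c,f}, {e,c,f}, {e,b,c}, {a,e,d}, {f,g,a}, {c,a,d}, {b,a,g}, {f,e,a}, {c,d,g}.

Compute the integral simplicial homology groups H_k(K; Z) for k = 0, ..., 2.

Take the total order a < b < c < d < e < f < g on the vertex set. Then K (dimension 2) consists of the simplices:

  0-simplices (7): a, b, c, d, e, f, g
  1-simplices (18): ab, ac, ad, ae, af, ag, bc, bd, be, bg, cd, ce, cf, cg, de, dg, ef, fg
  2-simplices (12): abc, abg, acd, ade, aef, afg, bce, bde, bdg, cdg, cef, cfg

giving chain groups C_0 ≅ Z^7, C_1 ≅ Z^18, C_2 ≅ Z^12.

Boundary ∂_1: C_1 → C_0 sends each edge [p,q] (with p < q) to q − p. For instance
  ∂ae = e − a.
This gives a 7×18 integer matrix of rank 6; reducing to Smith normal form yields diagonal entries (1,1,1,1,1,1).

∂_2: C_2 → C_1 sends each 2-simplex [p,q,r] to [q,r] − [p,r] + [p,q]. For instance
  ∂abc = bc − ac + ab,
  ∂cdg = dg − cg + cd.
As a 18×12 matrix over Z this has rank 12, with invariant factors (1,1,1,1,1,1,1,1,1,1,1,2).

Reading off H_k = ker ∂_k / im ∂_{k+1}:

  H_0: rank C_0 − rank ∂_1 = 7 − 6 = 1, and the invariant factors of ∂_1 are all 1, so H_0 = Z.
  H_1: rank ker ∂_1 − rank ∂_2 = (18 − 6) − 12 = 0, and ∂_2 has invariant factor 2 > 1, so H_1 = Z/2Z.
  H_2: rank ker ∂_2 − rank ∂_3 = (12 − 12) − 0 = 0, and there is no ∂_3, so H_2 = 0.

As a check, the Euler characteristic is 7 − 18 + 12 = 1, which agrees with 1 − 0 + 0 = 1.
(K is a triangulation of the real projective plane RP^2.)

H_0 = Z,  H_1 = Z/2Z,  H_2 = 0.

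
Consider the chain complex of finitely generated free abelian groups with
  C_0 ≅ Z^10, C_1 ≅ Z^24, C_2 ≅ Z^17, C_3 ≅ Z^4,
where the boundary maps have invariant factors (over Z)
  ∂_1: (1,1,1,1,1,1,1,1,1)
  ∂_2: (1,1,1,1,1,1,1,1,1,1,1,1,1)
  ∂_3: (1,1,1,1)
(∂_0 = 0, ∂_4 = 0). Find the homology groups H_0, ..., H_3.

H_0: b_0 = 10 − 0 − 9 = 1; torsion from ∂_1 factors > 1: none. So H_0 ≅ Z.
H_1: b_1 = 24 − 9 − 13 = 2; torsion from ∂_2 factors > 1: none. So H_1 ≅ Z^2.
H_2: b_2 = 17 − 13 − 4 = 0; torsion from ∂_3 factors > 1: none. So H_2 ≅ 0.
H_3: b_3 = 4 − 4 − 0 = 0; torsion from ∂_4 factors > 1: none. So H_3 ≅ 0.

H_0 ≅ Z,  H_1 ≅ Z^2,  H_2 = 0,  H_3 = 0.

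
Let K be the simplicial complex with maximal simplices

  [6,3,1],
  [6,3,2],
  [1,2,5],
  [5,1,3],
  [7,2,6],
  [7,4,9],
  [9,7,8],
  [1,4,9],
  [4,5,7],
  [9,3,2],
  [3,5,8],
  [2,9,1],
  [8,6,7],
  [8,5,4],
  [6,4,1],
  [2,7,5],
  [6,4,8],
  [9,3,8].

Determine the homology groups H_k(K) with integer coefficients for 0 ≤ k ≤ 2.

H_0 ≅ Z,  H_1 ≅ Z ⊕ Z/2,  H_2 = 0.

Fix the vertex order 1 < 2 < 3 < 4 < 5 < 6 < 7 < 8 < 9 and write every simplex with vertices in increasing order. Then dim K = 2 and the simplices of K are:

  0-simplices (9): [1], [2], [3], [4], [5], [6], [7], [8], [9]
  1-simplices (27): (27 of them)
  2-simplices (18): [1,2,5], [1,2,9], [1,3,5], [1,3,6], [1,4,6], [1,4,9], [2,3,6], [2,3,9], [2,5,7], [2,6,7], [3,5,8], [3,8,9], [4,5,7], [4,5,8], [4,6,8], [4,7,9], [6,7,8], [7,8,9]

so the chain groups are C_0 ≅ Z^9, C_1 ≅ Z^27, C_2 ≅ Z^18.

The boundary map ∂_1: C_1 → C_0 maps an edge to its endpoints' difference, ∂[p,q] = q − p. For instance
  ∂[1,3] = [3] − [1].
As a 9×27 matrix over Z this has rank 8, with invariant factors (1,1,1,1,1,1,1,1).

Boundary ∂_2: C_2 → C_1 maps a triangle to the signed sum of its edges. For instance
  ∂[2,3,9] = [3,9] − [2,9] + [2,3],
  ∂[1,2,9] = [2,9] − [1,9] + [1,2].
As a 27×18 matrix over Z this has rank 18, with invariant factors (1,1,1,1,1,1,1,1,1,1,1,1,1,1,1,1,1,2).

Computing H_k = (kernel of ∂_k) / (image of ∂_{k+1}):

  H_0: rank C_0 − rank ∂_1 = 9 − 8 = 1, and the invariant factors of ∂_1 are all 1, so H_0 ≅ Z.
  H_1: rank ker ∂_1 − rank ∂_2 = (27 − 8) − 18 = 1, and ∂_2 has invariant factor 2 > 1, so H_1 ≅ Z ⊕ Z/2.
  H_2: rank ker ∂_2 − rank ∂_3 = (18 − 18) − 0 = 0, and there is no ∂_3, so H_2 ≅ 0.

(K is a triangulation of the Klein bottle.)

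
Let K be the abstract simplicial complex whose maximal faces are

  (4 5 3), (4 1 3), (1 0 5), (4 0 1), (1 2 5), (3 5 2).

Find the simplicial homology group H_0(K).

We work with the vertex ordering 0 < 1 < 2 < 3 < 4 < 5. The simplices of K, each written with vertices in increasing order, are:

  0-simplices (6): [0], [1], [2], [3], [4], [5]
  1-simplices (12): [0,1], [0,4], [0,5], [1,2], [1,3], [1,4], [1,5], [2,3], [2,5], [3,4], [3,5], [4,5]
  2-simplices (6): [0,1,4], [0,1,5], [1,2,5], [1,3,4], [2,3,5], [3,4,5]

Hence C_0 ≅ Z^6, C_1 ≅ Z^12, C_2 ≅ Z^6.

∂_1: C_1 → C_0 maps an edge to its endpoints' difference, ∂[p,q] = q − p.
This gives a 6×12 integer matrix of rank 5; reducing to Smith normal form yields diagonal entries (1,1,1,1,1).

The boundary map ∂_2: C_2 → C_1 maps a triangle to the signed sum of its edges. For instance
  ∂[1,3,4] = [3,4] − [1,4] + [1,3],
  ∂[2,3,5] = [3,5] − [2,5] + [2,3].
The 12×6 boundary matrix has rank 6 and Smith normal form diag(1,1,1,1,1,1).

Computing H_k = (kernel of ∂_k) / (image of ∂_{k+1}):

  H_0: rank C_0 − rank ∂_1 = 6 − 5 = 1, and the invariant factors of ∂_1 are all 1, so H_0 = Z.

H_0 ≅ Z.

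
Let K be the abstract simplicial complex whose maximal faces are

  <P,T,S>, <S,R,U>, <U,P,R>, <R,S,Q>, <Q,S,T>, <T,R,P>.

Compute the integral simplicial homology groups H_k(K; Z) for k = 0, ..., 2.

H_0 ≅ Z,  H_1 ≅ Z,  H_2 = 0.

K has 6 vertices, 12 edges, 6 triangles.
rank ∂_0 = 0, rank ∂_1 = 5 ⇒ b_0 = 6 − 0 − 5 = 1; all invariant factors of ∂_1 are 1 so no torsion. So H_0 ≅ Z.
rank ∂_1 = 5, rank ∂_2 = 6 ⇒ b_1 = 12 − 5 − 6 = 1; all invariant factors of ∂_2 are 1 so no torsion. So H_1 ≅ Z.
rank ∂_2 = 6, rank ∂_3 = 0 ⇒ b_2 = 6 − 6 − 0 = 0. So H_2 ≅ 0.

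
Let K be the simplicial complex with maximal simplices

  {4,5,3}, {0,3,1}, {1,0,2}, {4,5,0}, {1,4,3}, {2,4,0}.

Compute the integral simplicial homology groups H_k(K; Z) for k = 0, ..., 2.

H_0 = Z,  H_1 = Z,  H_2 = 0.

K has 6 vertices, 12 edges, 6 triangles.
rank ∂_0 = 0, rank ∂_1 = 5 ⇒ b_0 = 6 − 0 − 5 = 1; all invariant factors of ∂_1 are 1 so no torsion. So H_0 ≅ Z.
rank ∂_1 = 5, rank ∂_2 = 6 ⇒ b_1 = 12 − 5 − 6 = 1; all invariant factors of ∂_2 are 1 so no torsion. So H_1 ≅ Z.
rank ∂_2 = 6, rank ∂_3 = 0 ⇒ b_2 = 6 − 6 − 0 = 0. So H_2 ≅ 0.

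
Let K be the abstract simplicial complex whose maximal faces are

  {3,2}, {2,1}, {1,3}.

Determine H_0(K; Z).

H_0 ≅ Z.

Fix the vertex order 1 < 2 < 3 and write every simplex with vertices in increasing order. Then dim K = 1 and the simplices of K are:

  0-simplices (3): [1], [2], [3]
  1-simplices (3): [1,2], [1,3], [2,3]

giving chain groups C_0 ≅ Z^3, C_1 ≅ Z^3.

∂_1: C_1 → C_0 maps an edge to its endpoints' difference, ∂[p,q] = q − p.
The 3×3 boundary matrix has rank 2 and Smith normal form diag(1,1).

Computing H_k = (kernel of ∂_k) / (image of ∂_{k+1}):

  H_0: rank C_0 − rank ∂_1 = 3 − 2 = 1, and the invariant factors of ∂_1 are all 1, so H_0 = Z.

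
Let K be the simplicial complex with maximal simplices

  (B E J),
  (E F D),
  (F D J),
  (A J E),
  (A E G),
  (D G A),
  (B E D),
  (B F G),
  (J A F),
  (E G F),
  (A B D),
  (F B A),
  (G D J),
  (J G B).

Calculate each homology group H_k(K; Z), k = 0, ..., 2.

We work with the vertex ordering A < B < D < E < F < G < J. The simplices of K, each written with vertices in increasing order, are:

  0-simplices (7): A, B, D, E, F, G, J
  1-simplices (21): AB, AD, AE, AF, AG, AJ, BD, BE, BF, BG, BJ, DE, DF, DG, DJ, EF, EG, EJ, FG, FJ, GJ
  2-simplices (14): ABD, ABF, ADG, AEG, AEJ, AFJ, BDE, BEJ, BFG, BGJ, DEF, DFJ, DGJ, EFG

so the chain groups are C_0 ≅ Z^7, C_1 ≅ Z^21, C_2 ≅ Z^14.

The boundary map ∂_1: C_1 → C_0 maps an edge to its endpoints' difference, ∂[p,q] = q − p. For instance
  ∂DF = F − D.
The resulting 7×21 matrix has rank 6, and its Smith normal form has invariant factors (1,1,1,1,1,1).

∂_2: C_2 → C_1 acts by ∂[p,q,r] = [q,r] − [p,r] + [p,q]. For instance
  ∂BFG = FG − BG + BF,
  ∂ABD = BD − AD + AB.
The resulting 21×14 matrix has rank 13, and its Smith normal form has invariant factors (1,1,1,1,1,1,1,1,1,1,1,1,1).

Now H_k = ker ∂_k / im ∂_{k+1}, so:

  H_0: rank C_0 − rank ∂_1 = 7 − 6 = 1, and the invariant factors of ∂_1 are all 1, so H_0 ≅ Z.
  H_1: rank ker ∂_1 − rank ∂_2 = (21 − 6) − 13 = 2, and the invariant factors of ∂_2 are all 1, so H_1 ≅ Z^2.
  H_2: rank ker ∂_2 − rank ∂_3 = (14 − 13) − 0 = 1, and there is no ∂_3, so H_2 ≅ Z.

H_0 ≅ Z,  H_1 ≅ Z^2,  H_2 ≅ Z.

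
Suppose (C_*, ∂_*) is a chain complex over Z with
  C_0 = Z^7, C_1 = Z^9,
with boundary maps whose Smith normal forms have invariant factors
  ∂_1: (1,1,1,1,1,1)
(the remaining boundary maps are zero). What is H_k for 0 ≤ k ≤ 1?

H_0: b_0 = 7 − 0 − 6 = 1; torsion from ∂_1 factors > 1: none. So H_0 ≅ Z.
H_1: b_1 = 9 − 6 − 0 = 3; torsion from ∂_2 factors > 1: none. So H_1 ≅ Z^3.

H_0 ≅ Z,  H_1 ≅ Z^3.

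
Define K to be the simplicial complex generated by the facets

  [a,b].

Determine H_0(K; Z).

H_0 = Z.

We work with the vertex ordering a < b. The simplices of K, each written with vertices in increasing order, are:

  0-simplices (2): a, b
  1-simplices (1): ab

Hence C_0 ≅ Z^2, C_1 ≅ Z^1.

∂_1: C_1 → C_0 maps an edge to its endpoints' difference, ∂[p,q] = q − p.
As a 2×1 matrix over Z this has rank 1, with invariant factors (1).

Computing H_k = (kernel of ∂_k) / (image of ∂_{k+1}):

  H_0: rank C_0 − rank ∂_1 = 2 − 1 = 1, and the invariant factors of ∂_1 are all 1, so H_0 ≅ Z.

(K is a triangulation of the 1-simplex.)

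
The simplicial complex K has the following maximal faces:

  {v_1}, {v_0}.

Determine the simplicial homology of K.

Order the vertices as v_0 < v_1. Listing each simplex with vertices in this order, K has dimension 0 with simplices:

  0-simplices (2): [v_0], [v_1]

giving chain groups C_0 ≅ Z^2.

Computing H_k = (kernel of ∂_k) / (image of ∂_{k+1}):

  H_0: rank C_0 − rank ∂_1 = 2 − 0 = 2, and there is no ∂_1, so H_0 ≅ Z^2.

H_0 = Z^2.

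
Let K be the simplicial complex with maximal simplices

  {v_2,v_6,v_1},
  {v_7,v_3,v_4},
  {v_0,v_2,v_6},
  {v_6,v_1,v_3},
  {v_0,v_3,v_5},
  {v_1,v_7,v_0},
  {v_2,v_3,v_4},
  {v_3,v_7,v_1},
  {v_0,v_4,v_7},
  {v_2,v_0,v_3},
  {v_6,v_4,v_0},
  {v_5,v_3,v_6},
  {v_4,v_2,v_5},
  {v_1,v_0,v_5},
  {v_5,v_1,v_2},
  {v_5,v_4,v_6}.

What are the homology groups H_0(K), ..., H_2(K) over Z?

Fix the vertex order v_0 < v_1 < v_2 < v_3 < v_4 < v_5 < v_6 < v_7 and write every simplex with vertices in increasing order. Then dim K = 2 and the simplices of K are:

  0-simplices (8): [v_0], [v_1], [v_2], [v_3], [v_4], [v_5], [v_6], [v_7]
  1-simplices (24): (24 of them)
  2-simplices (16): (16 of them)

Hence C_0 ≅ Z^8, C_1 ≅ Z^24, C_2 ≅ Z^16.

∂_1: C_1 → C_0 sends each edge [p,q] (with p < q) to q − p. For instance
  ∂[v_0,v_4] = [v_4] − [v_0].
The resulting 8×24 matrix has rank 7, and its Smith normal form has invariant factors (1,1,1,1,1,1,1).

The boundary map ∂_2: C_2 → C_1 maps a triangle to the signed sum of its edges. For instance
  ∂[v_3,v_4,v_7] = [v_4,v_7] − [v_3,v_7] + [v_3,v_4],
  ∂[v_0,v_1,v_5] = [v_1,v_5] − [v_0,v_5] + [v_0,v_1].
The resulting 24×16 matrix has rank 15, and its Smith normal form has invariant factors (1,1,1,1,1,1,1,1,1,1,1,1,1,1,1).

From H_k ≅ ker(∂_k) / im(∂_{k+1}) we obtain:

  H_0: rank C_0 − rank ∂_1 = 8 − 7 = 1, and the invariant factors of ∂_1 are all 1, so H_0 ≅ Z.
  H_1: rank ker ∂_1 − rank ∂_2 = (24 − 7) − 15 = 2, and the invariant factors of ∂_2 are all 1, so H_1 ≅ Z^2.
  H_2: rank ker ∂_2 − rank ∂_3 = (16 − 15) − 0 = 1, and there is no ∂_3, so H_2 ≅ Z.

H_0 = Z,  H_1 = Z^2,  H_2 = Z.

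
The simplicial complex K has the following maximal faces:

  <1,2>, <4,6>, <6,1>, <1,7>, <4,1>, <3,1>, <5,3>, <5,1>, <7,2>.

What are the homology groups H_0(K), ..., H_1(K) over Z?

H_0 = Z,  H_1 = Z^3.

K has 7 vertices, 9 edges.
rank ∂_0 = 0, rank ∂_1 = 6 ⇒ b_0 = 7 − 0 − 6 = 1; all invariant factors of ∂_1 are 1 so no torsion. So H_0 ≅ Z.
rank ∂_1 = 6, rank ∂_2 = 0 ⇒ b_1 = 9 − 6 − 0 = 3. So H_1 ≅ Z^3.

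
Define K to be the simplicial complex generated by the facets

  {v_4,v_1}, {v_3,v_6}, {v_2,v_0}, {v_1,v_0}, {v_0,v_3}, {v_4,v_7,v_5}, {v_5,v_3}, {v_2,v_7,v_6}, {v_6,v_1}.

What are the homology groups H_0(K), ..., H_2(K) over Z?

Fix the vertex order v_0 < v_1 < v_2 < v_3 < v_4 < v_5 < v_6 < v_7 and write every simplex with vertices in increasing order. Then dim K = 2 and the simplices of K are:

  0-simplices (8): [v_0], [v_1], [v_2], [v_3], [v_4], [v_5], [v_6], [v_7]
  1-simplices (13): [v_0,v_1], [v_0,v_2], [v_0,v_3], [v_1,v_4], [v_1,v_6], [v_2,v_6], [v_2,v_7], [v_3,v_5], [v_3,v_6], [v_4,v_5], [v_4,v_7], [v_5,v_7], [v_6,v_7]
  2-simplices (2): [v_2,v_6,v_7], [v_4,v_5,v_7]

Hence C_0 ≅ Z^8, C_1 ≅ Z^13, C_2 ≅ Z^2.

Boundary ∂_1: C_1 → C_0 sends each edge [p,q] (with p < q) to q − p.
This gives a 8×13 integer matrix of rank 7; reducing to Smith normal form yields diagonal entries (1,1,1,1,1,1,1).

∂_2: C_2 → C_1 acts by ∂[p,q,r] = [q,r] − [p,r] + [p,q]. For instance
  ∂[v_4,v_5,v_7] = [v_5,v_7] − [v_4,v_7] + [v_4,v_5],
  ∂[v_2,v_6,v_7] = [v_6,v_7] − [v_2,v_7] + [v_2,v_6].
As a 13×2 matrix over Z this has rank 2, with invariant factors (1,1).

Now H_k = ker ∂_k / im ∂_{k+1}, so:

  H_0: rank C_0 − rank ∂_1 = 8 − 7 = 1, and the invariant factors of ∂_1 are all 1, so H_0 ≅ Z.
  H_1: rank ker ∂_1 − rank ∂_2 = (13 − 7) − 2 = 4, and the invariant factors of ∂_2 are all 1, so H_1 ≅ Z^4.
  H_2: rank ker ∂_2 − rank ∂_3 = (2 − 2) − 0 = 0, and there is no ∂_3, so H_2 ≅ 0.

As a check, the Euler characteristic is 8 − 13 + 2 = -3, which agrees with 1 − 4 + 0 = -3.

H_0 ≅ Z,  H_1 ≅ Z^4,  H_2 = 0.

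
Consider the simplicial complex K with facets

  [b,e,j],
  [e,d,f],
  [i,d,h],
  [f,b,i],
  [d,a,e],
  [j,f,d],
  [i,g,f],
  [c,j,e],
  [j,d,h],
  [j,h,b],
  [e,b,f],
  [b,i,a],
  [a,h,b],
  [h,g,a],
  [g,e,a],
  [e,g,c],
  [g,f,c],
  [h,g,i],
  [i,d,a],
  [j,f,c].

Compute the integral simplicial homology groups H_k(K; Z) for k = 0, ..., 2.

H_0 = Z,  H_1 = Z ⊕ Z/2,  H_2 = 0.

We work with the vertex ordering a < b < c < d < e < f < g < h < i < j. The simplices of K, each written with vertices in increasing order, are:

  0-simplices (10): a, b, c, d, e, f, g, h, i, j
  1-simplices (30): ab, ad, ae, ag, ah, ai, be, bf, bh, bi, bj, ce, cf, cg, cj, de, df, dh, di, dj, ef, eg, ej, fg, fi, fj, gh, gi, hi, hj
  2-simplices (20): abh, abi, ade, adi, aeg, agh, bef, bej, bfi, bhj, ceg, cej, cfg, cfj, def, dfj, dhi, dhj, fgi, ghi

giving chain groups C_0 ≅ Z^10, C_1 ≅ Z^30, C_2 ≅ Z^20.

∂_1: C_1 → C_0 maps an edge to its endpoints' difference, ∂[p,q] = q − p.
This gives a 10×30 integer matrix of rank 9; reducing to Smith normal form yields diagonal entries (1,1,1,1,1,1,1,1,1).

Boundary ∂_2: C_2 → C_1 sends each 2-simplex [p,q,r] to [q,r] − [p,r] + [p,q]. For instance
  ∂abh = bh − ah + ab,
  ∂adi = di − ai + ad.
The resulting 30×20 matrix has rank 20, and its Smith normal form has invariant factors (1,1,1,1,1,1,1,1,1,1,1,1,1,1,1,1,1,1,1,2).

Computing H_k = (kernel of ∂_k) / (image of ∂_{k+1}):

  H_0: rank C_0 − rank ∂_1 = 10 − 9 = 1, and the invariant factors of ∂_1 are all 1, so H_0 ≅ Z.
  H_1: rank ker ∂_1 − rank ∂_2 = (30 − 9) − 20 = 1, and ∂_2 has invariant factor 2 > 1, so H_1 ≅ Z ⊕ Z/2.
  H_2: rank ker ∂_2 − rank ∂_3 = (20 − 20) − 0 = 0, and there is no ∂_3, so H_2 ≅ 0.

As a check, the Euler characteristic is 10 − 30 + 20 = 0, which agrees with 1 − 1 + 0 = 0.
(K is a triangulation of the Klein bottle.)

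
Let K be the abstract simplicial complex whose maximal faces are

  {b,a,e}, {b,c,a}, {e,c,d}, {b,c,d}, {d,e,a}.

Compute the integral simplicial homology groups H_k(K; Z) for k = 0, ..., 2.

H_0 ≅ Z,  H_1 ≅ Z,  H_2 = 0.

Order the vertices as a < b < c < d < e. Listing each simplex with vertices in this order, K has dimension 2 with simplices:

  0-simplices (5): a, b, c, d, e
  1-simplices (10): ab, ac, ad, ae, bc, bd, be, cd, ce, de
  2-simplices (5): abc, abe, ade, bcd, cde

so the chain groups are C_0 ≅ Z^5, C_1 ≅ Z^10, C_2 ≅ Z^5.

Boundary ∂_1: C_1 → C_0 maps an edge to its endpoints' difference, ∂[p,q] = q − p. For instance
  ∂be = e − b.
The 5×10 boundary matrix has rank 4 and Smith normal form diag(1,1,1,1).

Boundary ∂_2: C_2 → C_1 maps a triangle to the signed sum of its edges. For instance
  ∂abc = bc − ac + ab,
  ∂ade = de − ae + ad.
This gives a 10×5 integer matrix of rank 5; reducing to Smith normal form yields diagonal entries (1,1,1,1,1).

Reading off H_k = ker ∂_k / im ∂_{k+1}:

  H_0: rank C_0 − rank ∂_1 = 5 − 4 = 1, and the invariant factors of ∂_1 are all 1, so H_0 = Z.
  H_1: rank ker ∂_1 − rank ∂_2 = (10 − 4) − 5 = 1, and the invariant factors of ∂_2 are all 1, so H_1 = Z.
  H_2: rank ker ∂_2 − rank ∂_3 = (5 − 5) − 0 = 0, and there is no ∂_3, so H_2 = 0.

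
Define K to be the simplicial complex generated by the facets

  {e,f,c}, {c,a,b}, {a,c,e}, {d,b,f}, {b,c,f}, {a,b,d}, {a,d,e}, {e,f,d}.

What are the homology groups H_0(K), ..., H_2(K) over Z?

Fix the vertex order a < b < c < d < e < f and write every simplex with vertices in increasing order. Then dim K = 2 and the simplices of K are:

  0-simplices (6): a, b, c, d, e, f
  1-simplices (12): ab, ac, ad, ae, bc, bd, bf, ce, cf, de, df, ef
  2-simplices (8): abc, abd, ace, ade, bcf, bdf, cef, def

Hence C_0 ≅ Z^6, C_1 ≅ Z^12, C_2 ≅ Z^8.

The boundary map ∂_1: C_1 → C_0 maps an edge to its endpoints' difference, ∂[p,q] = q − p. For instance
  ∂ad = d − a.
The 6×12 boundary matrix has rank 5 and Smith normal form diag(1,1,1,1,1).

The boundary map ∂_2: C_2 → C_1 acts by ∂[p,q,r] = [q,r] − [p,r] + [p,q]. For instance
  ∂ace = ce − ae + ac,
  ∂ade = de − ae + ad.
As a 12×8 matrix over Z this has rank 7, with invariant factors (1,1,1,1,1,1,1).

From H_k ≅ ker(∂_k) / im(∂_{k+1}) we obtain:

  H_0: rank C_0 − rank ∂_1 = 6 − 5 = 1, and the invariant factors of ∂_1 are all 1, so H_0 = Z.
  H_1: rank ker ∂_1 − rank ∂_2 = (12 − 5) − 7 = 0, and the invariant factors of ∂_2 are all 1, so H_1 = 0.
  H_2: rank ker ∂_2 − rank ∂_3 = (8 − 7) − 0 = 1, and there is no ∂_3, so H_2 = Z.

As a check, the Euler characteristic is 6 − 12 + 8 = 2, which agrees with 1 − 0 + 1 = 2.

H_0 = Z,  H_1 = 0,  H_2 = Z.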